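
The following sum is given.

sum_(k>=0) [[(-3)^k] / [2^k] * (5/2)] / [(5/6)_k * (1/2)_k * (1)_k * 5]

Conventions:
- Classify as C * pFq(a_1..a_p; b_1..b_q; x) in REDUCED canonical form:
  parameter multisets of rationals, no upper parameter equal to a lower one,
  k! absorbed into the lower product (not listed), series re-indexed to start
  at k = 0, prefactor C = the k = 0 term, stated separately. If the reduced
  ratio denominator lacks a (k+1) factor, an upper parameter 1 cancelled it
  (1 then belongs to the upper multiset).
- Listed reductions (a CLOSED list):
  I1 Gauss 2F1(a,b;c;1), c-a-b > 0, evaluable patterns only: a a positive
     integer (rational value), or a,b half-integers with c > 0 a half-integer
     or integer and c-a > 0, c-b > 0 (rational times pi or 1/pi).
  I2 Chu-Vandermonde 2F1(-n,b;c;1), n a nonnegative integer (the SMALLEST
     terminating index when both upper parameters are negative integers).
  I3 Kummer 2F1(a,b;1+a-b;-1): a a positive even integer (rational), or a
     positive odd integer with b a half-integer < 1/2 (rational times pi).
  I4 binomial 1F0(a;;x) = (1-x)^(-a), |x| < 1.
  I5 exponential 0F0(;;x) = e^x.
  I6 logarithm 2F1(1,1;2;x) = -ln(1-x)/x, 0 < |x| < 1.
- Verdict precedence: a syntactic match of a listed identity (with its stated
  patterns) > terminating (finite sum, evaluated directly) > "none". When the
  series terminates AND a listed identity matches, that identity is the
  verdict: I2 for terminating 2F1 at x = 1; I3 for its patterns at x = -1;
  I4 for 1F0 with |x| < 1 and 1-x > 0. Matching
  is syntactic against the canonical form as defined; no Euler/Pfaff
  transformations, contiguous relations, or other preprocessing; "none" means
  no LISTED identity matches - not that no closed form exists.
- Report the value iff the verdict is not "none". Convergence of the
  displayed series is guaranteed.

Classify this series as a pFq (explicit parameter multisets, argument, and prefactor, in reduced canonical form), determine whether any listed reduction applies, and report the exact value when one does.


Prefactor 1/2, argument -3/2: 0F2 with upper {-} over lower {1/2, 5/6}. Verdict: none. Every listed pattern misses the 0F2 form at -3/2, upper {-}.

Structural cue: t_0 being 1/2, the two geometric factors (C = 1/2, x = -3/2) combine into one argument.
Ratio: r(k) = (-3/2) * 1 / [(k+1/2) (k+5/6) (k+1)] - poly over poly, x = (-3/2) from leading terms; C = 1/2 at k = 0.


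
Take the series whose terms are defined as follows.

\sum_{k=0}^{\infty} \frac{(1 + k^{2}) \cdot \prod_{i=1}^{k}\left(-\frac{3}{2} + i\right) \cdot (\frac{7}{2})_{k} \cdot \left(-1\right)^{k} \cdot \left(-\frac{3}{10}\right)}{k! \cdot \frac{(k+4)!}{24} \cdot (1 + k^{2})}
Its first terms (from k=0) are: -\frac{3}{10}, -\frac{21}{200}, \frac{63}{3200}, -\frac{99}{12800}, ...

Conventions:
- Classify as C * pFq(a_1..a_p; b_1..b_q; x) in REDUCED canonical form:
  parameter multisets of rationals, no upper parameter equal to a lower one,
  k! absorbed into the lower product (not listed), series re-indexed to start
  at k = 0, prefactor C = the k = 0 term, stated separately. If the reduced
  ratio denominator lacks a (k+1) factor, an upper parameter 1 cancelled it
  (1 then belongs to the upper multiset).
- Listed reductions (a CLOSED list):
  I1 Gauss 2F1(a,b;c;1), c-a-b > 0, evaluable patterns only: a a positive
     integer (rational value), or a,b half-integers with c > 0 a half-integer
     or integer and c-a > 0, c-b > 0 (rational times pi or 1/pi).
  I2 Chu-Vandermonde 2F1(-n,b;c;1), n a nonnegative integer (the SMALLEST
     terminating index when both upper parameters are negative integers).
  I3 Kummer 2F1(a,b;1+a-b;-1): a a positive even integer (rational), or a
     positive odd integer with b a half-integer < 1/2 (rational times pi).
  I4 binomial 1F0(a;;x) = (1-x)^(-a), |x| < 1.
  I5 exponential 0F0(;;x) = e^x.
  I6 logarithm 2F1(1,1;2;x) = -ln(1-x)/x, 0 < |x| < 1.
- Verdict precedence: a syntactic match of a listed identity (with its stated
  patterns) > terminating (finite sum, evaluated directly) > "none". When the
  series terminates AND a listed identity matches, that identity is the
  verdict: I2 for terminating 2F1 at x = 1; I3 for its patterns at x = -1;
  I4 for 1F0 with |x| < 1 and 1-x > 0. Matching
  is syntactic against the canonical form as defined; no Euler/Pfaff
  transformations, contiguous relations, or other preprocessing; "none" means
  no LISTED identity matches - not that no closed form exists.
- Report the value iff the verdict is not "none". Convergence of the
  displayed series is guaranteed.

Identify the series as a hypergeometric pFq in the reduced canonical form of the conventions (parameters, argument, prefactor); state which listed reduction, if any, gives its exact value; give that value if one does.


This is -\frac{3}{10} * 2F1(-\frac{1}{2}, \frac{7}{2}; 5; -1) in reduced canonical form. Verdict: none here - no I1-I6 shape fits x = -1 with lower {5}.

Key step: t_0 = -\frac{3}{10} here, and the running product (C = -3/10) telescopes to a rising factorial.
Ratio: r(k) = -1 * (k-\frac{1}{2}) (k+\frac{7}{2}) / [(k+5) (k+1)] - poly over poly, x = -1 from leading terms; C = -\frac{3}{10} at k = 0.


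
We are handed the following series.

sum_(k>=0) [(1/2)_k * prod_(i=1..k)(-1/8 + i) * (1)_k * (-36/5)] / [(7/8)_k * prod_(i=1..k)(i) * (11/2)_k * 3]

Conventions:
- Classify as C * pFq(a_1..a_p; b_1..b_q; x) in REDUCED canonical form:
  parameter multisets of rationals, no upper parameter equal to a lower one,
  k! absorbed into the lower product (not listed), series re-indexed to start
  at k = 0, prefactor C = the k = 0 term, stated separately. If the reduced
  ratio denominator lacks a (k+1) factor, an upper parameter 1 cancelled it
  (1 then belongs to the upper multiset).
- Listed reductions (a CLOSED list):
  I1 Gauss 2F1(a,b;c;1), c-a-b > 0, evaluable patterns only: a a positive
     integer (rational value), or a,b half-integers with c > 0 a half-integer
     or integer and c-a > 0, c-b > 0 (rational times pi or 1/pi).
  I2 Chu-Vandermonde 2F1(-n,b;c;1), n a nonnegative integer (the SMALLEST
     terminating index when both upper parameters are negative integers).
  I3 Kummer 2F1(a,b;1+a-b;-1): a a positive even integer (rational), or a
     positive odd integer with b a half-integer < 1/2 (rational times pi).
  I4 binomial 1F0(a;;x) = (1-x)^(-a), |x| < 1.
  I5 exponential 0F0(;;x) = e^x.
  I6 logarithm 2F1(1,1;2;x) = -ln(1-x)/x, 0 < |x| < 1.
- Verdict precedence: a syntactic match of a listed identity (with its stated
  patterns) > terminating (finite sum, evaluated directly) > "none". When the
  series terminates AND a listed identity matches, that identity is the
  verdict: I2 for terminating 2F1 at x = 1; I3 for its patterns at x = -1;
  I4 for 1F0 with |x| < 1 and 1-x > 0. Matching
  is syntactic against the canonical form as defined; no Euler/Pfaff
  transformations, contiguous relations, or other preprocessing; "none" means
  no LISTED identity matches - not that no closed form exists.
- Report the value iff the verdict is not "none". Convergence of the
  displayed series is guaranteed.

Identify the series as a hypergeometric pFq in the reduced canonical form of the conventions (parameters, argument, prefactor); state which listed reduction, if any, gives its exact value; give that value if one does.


The series (x = 1) is 2F1: upper {1/2, 1}, lower {11/2}, prefactor -12/5. Verdict: Gauss (I1, integer-parameter pattern) matches (x = 1: the Gamma ratio telescopes since c-a-b = 4 > 0 and a = 1 in Z>0). Hence: -27/10.

Key step: t_0 = -12/5 here, and the product of the first k integers (prefactor -12/5) is k!.
Term ratio: r(k) = 1 * (k+1/2) (k+1) / [(k+11/2) (k+1)] ; factor over Q: parameters, x = 1, and C = -12/5.


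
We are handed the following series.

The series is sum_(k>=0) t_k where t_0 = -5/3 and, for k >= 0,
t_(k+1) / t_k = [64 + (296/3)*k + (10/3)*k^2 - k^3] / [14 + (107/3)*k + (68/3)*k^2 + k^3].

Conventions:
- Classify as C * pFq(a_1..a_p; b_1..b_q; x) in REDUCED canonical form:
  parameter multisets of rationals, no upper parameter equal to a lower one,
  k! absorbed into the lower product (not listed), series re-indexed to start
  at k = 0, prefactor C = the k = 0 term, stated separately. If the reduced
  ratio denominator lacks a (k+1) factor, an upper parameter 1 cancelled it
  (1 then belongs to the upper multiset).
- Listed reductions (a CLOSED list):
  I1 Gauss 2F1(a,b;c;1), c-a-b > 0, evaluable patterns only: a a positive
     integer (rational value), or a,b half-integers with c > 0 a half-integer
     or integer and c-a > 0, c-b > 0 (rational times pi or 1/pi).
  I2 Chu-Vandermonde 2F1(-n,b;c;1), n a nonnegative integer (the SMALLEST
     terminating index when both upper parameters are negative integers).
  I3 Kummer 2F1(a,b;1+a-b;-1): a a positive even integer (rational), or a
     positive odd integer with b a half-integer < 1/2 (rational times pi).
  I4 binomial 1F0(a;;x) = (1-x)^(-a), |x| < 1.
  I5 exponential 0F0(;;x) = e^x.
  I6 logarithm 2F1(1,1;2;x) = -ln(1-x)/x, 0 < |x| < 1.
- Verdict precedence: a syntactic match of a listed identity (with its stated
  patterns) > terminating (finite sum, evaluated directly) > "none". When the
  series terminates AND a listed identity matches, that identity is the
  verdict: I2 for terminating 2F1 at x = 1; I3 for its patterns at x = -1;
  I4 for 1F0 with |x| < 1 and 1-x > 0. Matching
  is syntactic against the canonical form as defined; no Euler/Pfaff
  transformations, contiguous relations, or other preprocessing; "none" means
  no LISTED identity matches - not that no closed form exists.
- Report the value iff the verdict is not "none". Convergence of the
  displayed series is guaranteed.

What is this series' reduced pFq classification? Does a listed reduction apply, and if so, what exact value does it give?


Classification (C = -5/3): 2F1 with upper {-12, 8}, lower {21}, argument x = -1. Verdict: the Kummer evaluation I3 applies (x = -1; c = 21 equals 1+a-b for upper {-12, 8}: listed pattern). Exact value: -1615/14.

Structural cue: with t_0 = -5/3, cancel k + 2/3 from the displayed ratio first; then C = -5/3, x = -1.
Step ratio: r(k) = (-1) * (k-12) (k+8) / [(k+21) (k+1)] ; factor over Q: parameters, x = (-1), and C = -5/3.


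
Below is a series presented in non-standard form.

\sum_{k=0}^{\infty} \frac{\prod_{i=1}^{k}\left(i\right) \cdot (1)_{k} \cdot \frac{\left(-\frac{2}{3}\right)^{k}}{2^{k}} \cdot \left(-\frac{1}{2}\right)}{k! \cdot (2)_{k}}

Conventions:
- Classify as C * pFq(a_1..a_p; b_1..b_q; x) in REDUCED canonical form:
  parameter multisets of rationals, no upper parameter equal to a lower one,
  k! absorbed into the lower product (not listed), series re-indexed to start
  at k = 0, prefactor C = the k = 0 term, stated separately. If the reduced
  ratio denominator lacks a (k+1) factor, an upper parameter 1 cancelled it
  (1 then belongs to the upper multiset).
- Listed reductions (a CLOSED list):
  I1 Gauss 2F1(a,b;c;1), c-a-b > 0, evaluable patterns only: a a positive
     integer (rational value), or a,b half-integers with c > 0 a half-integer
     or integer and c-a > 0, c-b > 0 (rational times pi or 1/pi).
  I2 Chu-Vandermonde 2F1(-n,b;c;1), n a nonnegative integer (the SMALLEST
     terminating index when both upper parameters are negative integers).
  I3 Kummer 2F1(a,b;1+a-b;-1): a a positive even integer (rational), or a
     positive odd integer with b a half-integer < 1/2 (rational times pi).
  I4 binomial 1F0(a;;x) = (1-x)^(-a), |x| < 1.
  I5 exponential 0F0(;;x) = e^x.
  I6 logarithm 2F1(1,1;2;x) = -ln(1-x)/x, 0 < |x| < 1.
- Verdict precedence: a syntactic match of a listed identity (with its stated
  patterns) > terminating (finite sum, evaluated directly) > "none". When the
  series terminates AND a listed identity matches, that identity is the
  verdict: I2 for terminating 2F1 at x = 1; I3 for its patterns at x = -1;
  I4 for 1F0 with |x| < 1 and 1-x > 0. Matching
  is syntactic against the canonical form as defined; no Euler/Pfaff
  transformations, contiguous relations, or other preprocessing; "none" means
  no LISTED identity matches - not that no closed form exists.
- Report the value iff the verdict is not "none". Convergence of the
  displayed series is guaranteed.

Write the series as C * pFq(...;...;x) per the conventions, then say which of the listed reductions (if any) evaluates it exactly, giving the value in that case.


Classification (C = -\frac{1}{2}): 2F1 with upper {1, 1}, lower {2}, argument x = -\frac{1}{3}. Verdict (x = -\frac{1}{3}): the logarithmic series (I6) applies (the logarithm: parameters (1,1;2), x = -\frac{1}{3}). Sum: \left(-\frac{3}{2}\right) \cdot \ln\left(\frac{4}{3}\right).

Key observation: t_0 = -\frac{1}{2} here, and the two k-th powers (C = -1/2, x = -1/3) combine into one argument.
Step ratio: r(k) = -\frac{1}{3} * (k+1) (k+1) / [(k+2) (k+1)] ; factor over Q: parameters, x = -\frac{1}{3}, and C = -\frac{1}{2}.


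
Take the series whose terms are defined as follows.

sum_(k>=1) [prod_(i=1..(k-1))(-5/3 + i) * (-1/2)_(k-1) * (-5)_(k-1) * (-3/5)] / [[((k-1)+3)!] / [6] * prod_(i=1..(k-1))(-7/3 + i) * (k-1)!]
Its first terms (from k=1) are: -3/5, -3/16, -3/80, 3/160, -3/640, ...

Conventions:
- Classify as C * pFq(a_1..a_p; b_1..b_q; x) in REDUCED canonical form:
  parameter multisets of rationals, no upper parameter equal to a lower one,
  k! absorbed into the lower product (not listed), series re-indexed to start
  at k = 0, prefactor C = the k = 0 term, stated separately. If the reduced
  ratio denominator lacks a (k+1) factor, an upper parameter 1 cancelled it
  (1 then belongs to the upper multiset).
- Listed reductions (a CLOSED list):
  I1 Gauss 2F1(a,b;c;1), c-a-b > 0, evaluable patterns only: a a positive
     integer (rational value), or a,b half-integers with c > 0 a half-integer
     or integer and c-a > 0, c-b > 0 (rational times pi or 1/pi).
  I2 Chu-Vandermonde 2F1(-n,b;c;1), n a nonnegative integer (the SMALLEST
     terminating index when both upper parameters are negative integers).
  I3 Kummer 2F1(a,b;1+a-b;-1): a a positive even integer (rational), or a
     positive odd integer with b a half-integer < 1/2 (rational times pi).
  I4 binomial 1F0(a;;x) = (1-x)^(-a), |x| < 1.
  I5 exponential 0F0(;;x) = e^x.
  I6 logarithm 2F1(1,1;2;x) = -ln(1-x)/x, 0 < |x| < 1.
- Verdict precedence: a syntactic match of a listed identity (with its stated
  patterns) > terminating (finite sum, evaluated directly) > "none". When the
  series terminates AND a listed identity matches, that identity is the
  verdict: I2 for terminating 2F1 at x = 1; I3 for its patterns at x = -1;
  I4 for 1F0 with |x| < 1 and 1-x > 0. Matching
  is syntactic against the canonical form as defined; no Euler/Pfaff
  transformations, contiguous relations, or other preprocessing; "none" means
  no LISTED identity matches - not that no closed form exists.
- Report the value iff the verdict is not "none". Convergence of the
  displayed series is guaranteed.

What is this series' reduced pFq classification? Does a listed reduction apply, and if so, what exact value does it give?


This is -3/5 * 3F2(-5, -2/3, -1/2; -4/3, 4; 1) in reduced canonical form. Verdict: terminating. (-5)_k vanishes past k = 5, leaving a 6-term sum, computed directly. Value: -6639/8192.

Key observation: from the first term -3/5: the running product (C = -3/5) telescopes to a rising factorial.
Term ratio: r(k) = 1 * (k-5) (k-2/3) (k-1/2) / [(k-4/3) (k+4) (k+1)] - rational; roots negated = parameters, x = 1, C = -3/5.


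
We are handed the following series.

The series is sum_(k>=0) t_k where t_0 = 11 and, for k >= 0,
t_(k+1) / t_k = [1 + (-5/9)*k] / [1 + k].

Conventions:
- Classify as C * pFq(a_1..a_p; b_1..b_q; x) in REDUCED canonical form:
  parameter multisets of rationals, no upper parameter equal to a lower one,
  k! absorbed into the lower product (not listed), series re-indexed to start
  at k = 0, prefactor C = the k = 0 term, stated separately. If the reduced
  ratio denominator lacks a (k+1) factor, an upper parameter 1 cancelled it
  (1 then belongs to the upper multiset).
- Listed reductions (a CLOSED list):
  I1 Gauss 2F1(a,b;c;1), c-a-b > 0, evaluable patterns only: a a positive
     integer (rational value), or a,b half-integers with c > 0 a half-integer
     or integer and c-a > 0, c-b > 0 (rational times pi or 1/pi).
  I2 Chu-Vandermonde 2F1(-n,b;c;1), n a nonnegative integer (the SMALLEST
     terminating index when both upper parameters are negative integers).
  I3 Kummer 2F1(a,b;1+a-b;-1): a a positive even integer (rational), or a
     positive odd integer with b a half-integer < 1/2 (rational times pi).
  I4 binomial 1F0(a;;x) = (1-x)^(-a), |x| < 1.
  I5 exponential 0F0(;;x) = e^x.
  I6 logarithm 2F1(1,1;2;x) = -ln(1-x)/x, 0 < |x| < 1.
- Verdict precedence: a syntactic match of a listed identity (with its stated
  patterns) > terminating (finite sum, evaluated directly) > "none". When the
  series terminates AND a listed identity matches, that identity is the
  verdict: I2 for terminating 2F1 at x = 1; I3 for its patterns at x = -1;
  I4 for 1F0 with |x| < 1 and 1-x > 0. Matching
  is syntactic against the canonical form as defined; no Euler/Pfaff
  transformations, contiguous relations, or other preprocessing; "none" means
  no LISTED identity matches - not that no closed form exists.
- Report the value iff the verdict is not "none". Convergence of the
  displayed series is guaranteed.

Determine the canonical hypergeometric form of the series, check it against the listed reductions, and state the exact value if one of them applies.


Prefactor 11, argument -5/9: 1F0 with upper {-9/5} over lower {-}. Verdict: binomial (I4) fires (the 1F0 binomial series: exponent 9/5, x = -5/9). Its exact value is 11 * (14/9)^(9/5).

First insight: x = (-5/9) and the expanded ratio factors over Q; C = 11, x = -5/9, roots give parameters.
Ratio: r(k) = (-5/9) * (k-9/5) / [(k+1)] - rational in k. x = (-5/9); t_0 = 11; negate the roots.


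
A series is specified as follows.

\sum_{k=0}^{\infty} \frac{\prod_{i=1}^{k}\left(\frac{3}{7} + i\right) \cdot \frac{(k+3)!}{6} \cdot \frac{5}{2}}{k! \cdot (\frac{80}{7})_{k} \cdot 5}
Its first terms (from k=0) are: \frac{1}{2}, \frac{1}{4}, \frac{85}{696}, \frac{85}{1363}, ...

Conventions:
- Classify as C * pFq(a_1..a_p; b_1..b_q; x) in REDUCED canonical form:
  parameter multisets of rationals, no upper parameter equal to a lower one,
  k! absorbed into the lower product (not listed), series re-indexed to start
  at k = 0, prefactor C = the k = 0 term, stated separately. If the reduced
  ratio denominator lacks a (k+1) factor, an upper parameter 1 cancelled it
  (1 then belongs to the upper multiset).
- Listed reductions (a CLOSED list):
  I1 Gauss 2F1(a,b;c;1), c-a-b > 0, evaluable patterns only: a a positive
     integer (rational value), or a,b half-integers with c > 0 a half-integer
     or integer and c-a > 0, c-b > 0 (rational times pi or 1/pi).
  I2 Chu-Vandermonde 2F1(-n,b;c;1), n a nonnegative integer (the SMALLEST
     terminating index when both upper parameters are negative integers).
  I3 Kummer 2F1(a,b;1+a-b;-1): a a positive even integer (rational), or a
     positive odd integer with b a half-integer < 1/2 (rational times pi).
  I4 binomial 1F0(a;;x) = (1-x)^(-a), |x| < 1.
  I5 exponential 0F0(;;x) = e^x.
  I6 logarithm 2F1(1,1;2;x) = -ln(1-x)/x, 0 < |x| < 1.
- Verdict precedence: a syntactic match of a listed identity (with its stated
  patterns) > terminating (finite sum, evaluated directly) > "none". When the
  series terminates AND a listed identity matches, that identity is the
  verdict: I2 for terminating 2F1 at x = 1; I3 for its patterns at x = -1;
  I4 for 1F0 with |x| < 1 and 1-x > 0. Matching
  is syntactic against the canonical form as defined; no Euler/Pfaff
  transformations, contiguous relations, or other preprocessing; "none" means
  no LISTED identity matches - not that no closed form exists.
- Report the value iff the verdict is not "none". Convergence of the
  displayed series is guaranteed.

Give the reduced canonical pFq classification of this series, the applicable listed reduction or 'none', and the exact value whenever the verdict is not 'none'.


Structural cue: x = 1 and the running product (prefactor 1/2) telescopes to a rising factorial.
Step ratio: r(k) = 1 * (k+\frac{10}{7}) (k+4) / [(k+\frac{80}{7}) (k+1)] - poly over poly, x = 1 from leading terms; C = \frac{1}{2} at k = 0.

Reduced: x = 1, 2F1, upper = {\frac{10}{7}, 4}, lower = {\frac{80}{7}}, C = \frac{1}{2}. Verdict: Gauss's theorem (I1) fires (x = 1: the Gamma ratio telescopes since c-a-b = 6 > 0 and a = 4 in Z>0). Exact value: \frac{615901}{605052}.


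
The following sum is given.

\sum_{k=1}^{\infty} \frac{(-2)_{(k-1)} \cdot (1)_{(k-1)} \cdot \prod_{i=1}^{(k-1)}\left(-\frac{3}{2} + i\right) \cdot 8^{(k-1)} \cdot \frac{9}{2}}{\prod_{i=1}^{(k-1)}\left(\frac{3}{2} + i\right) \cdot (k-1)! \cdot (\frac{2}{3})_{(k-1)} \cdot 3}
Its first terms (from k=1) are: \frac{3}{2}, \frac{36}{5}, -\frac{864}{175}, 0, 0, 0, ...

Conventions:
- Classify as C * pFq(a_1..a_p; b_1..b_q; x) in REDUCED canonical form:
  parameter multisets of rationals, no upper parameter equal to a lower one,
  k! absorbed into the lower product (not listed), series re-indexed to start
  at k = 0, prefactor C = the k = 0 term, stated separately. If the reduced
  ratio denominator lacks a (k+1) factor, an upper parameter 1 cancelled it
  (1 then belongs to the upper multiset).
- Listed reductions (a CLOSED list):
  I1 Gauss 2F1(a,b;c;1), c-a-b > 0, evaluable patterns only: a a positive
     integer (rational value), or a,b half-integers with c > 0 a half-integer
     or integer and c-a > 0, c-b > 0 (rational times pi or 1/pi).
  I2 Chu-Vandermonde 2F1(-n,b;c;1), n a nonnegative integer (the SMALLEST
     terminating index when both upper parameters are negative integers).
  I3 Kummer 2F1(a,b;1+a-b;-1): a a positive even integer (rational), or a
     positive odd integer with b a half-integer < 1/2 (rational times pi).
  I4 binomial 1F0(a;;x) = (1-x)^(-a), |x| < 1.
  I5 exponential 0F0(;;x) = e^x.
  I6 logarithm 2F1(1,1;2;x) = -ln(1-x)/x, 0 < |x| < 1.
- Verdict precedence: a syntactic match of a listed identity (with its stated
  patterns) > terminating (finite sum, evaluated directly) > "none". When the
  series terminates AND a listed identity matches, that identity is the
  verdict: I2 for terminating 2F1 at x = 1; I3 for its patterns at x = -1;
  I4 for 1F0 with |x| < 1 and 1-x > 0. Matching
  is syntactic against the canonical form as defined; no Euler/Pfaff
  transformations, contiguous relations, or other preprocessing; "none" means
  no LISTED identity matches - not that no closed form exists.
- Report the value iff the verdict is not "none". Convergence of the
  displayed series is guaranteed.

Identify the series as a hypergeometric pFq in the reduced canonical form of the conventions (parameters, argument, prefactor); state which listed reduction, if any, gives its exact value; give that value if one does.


Key observation: t_0 being \frac{3}{2}, the running product (prefactor 3/2) telescopes to a rising factorial.
Ratio: r(k) = 8 * (k-2) (k-\frac{1}{2}) (k+1) / [(k+\frac{2}{3}) (k+\frac{5}{2}) (k+1)] - rational in k. x = 8; t_0 = \frac{3}{2}; negate the roots.

Canonical form: C = \frac{3}{2} times 3F2 with upper {-2, -\frac{1}{2}, 1}, lower {\frac{2}{3}, \frac{5}{2}}, x = 8. Verdict: terminating at k = 2: the factor (-2)_k kills every later term; summing the 3 survivors is exact. Hence: \frac{1317}{350}.


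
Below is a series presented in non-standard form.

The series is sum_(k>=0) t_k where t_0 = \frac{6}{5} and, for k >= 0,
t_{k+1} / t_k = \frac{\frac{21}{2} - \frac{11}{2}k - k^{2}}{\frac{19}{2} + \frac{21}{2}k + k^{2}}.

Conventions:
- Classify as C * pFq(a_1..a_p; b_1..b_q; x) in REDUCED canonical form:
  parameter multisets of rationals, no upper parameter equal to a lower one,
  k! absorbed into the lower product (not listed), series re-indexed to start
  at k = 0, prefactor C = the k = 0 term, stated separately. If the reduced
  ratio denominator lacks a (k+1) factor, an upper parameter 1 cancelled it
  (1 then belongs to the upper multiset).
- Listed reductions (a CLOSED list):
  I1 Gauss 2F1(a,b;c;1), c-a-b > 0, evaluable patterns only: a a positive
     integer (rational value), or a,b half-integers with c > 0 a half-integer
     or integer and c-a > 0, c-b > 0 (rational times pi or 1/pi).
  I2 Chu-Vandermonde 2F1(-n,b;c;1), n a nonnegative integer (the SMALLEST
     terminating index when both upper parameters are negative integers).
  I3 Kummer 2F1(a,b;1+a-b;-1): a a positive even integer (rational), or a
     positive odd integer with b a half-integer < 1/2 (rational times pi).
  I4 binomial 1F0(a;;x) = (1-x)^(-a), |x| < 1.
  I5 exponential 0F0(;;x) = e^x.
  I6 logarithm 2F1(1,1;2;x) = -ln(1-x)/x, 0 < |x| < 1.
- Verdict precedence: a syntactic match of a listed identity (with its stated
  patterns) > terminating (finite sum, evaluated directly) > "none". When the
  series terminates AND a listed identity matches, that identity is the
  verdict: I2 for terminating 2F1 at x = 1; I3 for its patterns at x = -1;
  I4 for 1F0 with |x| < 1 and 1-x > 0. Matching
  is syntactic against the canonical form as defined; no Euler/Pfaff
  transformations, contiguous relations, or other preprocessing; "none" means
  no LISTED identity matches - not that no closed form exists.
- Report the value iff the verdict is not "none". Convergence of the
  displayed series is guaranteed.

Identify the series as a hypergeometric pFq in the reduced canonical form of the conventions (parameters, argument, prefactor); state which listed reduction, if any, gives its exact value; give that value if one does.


The series (x = -1) is 2F1: upper {-\frac{3}{2}, 7}, lower {\frac{19}{2}}, prefactor \frac{6}{5}. Verdict: Kummer (I3) applies (x = -1; c = \frac{19}{2} equals 1+a-b for upper {-\frac{3}{2}, 7}: listed pattern). Hence: \frac{459459}{524288} \cdot \pi.

Key observation: with t_0 = \frac{6}{5}, the expanded ratio factors over Q; C = 6/5, x = -1, roots give parameters.
Step ratio: r(k) = -1 * (k-\frac{3}{2}) (k+7) / [(k+\frac{19}{2}) (k+1)] - poly over poly, x = -1 from leading terms; C = \frac{6}{5} at k = 0.


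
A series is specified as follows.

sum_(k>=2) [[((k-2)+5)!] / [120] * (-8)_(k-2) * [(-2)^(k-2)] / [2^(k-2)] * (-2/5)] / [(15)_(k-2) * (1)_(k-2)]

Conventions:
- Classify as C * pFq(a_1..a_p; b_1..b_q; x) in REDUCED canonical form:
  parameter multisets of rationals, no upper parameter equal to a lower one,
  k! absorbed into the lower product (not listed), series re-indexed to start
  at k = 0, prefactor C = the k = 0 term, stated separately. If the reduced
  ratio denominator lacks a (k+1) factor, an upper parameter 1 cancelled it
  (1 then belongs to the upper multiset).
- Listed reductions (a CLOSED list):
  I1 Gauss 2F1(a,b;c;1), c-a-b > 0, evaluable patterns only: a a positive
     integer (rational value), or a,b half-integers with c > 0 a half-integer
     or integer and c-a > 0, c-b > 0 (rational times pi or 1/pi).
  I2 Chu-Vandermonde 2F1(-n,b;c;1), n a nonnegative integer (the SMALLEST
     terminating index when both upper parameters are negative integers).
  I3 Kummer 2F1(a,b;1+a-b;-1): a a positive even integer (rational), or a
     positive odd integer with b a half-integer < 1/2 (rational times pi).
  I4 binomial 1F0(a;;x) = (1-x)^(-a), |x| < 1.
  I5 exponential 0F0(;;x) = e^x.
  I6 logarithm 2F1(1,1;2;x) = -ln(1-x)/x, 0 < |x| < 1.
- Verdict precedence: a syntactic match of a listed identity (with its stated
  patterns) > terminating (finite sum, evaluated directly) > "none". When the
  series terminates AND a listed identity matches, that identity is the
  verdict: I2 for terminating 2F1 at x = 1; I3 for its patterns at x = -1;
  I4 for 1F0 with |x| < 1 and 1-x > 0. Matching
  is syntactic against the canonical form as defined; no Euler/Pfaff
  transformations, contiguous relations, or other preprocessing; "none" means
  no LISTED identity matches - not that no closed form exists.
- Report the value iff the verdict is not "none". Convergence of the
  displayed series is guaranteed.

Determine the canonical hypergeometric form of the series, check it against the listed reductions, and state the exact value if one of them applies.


Key step: from the first term -2/5: the two k-th powers (prefactor -2/5) combine into one argument.
Ratio: r(k) = (-1) * (k-8) (k+6) / [(k+15) (k+1)] - rational in k, leading ratio (-1); with t_0 = -2/5, classification follows.

This is -2/5 * 2F1(-8, 6; 15; -1) in reduced canonical form. Verdict (x = -1): Kummer's theorem (I3) applies (x = -1; c = 15 equals 1+a-b for upper {-8, 6}: listed pattern). Exact value: -182/25.


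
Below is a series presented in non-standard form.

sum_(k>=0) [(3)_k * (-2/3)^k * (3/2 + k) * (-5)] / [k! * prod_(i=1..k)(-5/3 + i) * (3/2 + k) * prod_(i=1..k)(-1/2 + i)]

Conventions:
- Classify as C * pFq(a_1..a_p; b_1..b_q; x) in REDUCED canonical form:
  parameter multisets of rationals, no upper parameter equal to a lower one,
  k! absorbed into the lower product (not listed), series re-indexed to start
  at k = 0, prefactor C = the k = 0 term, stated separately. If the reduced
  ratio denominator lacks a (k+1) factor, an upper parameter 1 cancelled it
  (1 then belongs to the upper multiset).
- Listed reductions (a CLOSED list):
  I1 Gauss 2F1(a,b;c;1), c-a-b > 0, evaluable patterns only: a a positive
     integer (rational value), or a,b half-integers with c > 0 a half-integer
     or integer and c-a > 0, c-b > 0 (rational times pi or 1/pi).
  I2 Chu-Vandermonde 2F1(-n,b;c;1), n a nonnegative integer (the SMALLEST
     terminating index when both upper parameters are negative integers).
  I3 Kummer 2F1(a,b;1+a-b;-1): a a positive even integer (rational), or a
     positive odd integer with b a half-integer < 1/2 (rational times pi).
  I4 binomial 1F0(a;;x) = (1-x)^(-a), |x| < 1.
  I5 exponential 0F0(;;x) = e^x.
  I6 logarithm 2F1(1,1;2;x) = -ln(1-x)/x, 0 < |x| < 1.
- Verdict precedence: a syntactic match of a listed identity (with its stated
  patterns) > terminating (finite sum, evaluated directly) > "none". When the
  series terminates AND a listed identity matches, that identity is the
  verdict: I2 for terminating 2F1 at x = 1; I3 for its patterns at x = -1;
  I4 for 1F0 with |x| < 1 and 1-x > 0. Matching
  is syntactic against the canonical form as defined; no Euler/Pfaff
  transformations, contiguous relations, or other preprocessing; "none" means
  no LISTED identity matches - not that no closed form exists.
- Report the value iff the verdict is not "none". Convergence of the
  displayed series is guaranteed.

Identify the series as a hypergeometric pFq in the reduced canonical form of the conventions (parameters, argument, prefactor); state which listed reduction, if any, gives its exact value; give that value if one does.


At argument -2/3: a 1F2 with upper {3}, lower {-2/3, 1/2}, scaled by C = -5. Verdict: none. A 1F2 with upper {3} fits none of I1-I6 at x = -2/3; the sum runs forever.

First insight: t_0 = -5 here, and the lower running product (prefactor -5) is a rising factorial.
Step ratio: r(k) = (-2/3) * (k+3) / [(k-2/3) (k+1/2) (k+1)] - rational in k. x = (-2/3); t_0 = -5; negate the roots.


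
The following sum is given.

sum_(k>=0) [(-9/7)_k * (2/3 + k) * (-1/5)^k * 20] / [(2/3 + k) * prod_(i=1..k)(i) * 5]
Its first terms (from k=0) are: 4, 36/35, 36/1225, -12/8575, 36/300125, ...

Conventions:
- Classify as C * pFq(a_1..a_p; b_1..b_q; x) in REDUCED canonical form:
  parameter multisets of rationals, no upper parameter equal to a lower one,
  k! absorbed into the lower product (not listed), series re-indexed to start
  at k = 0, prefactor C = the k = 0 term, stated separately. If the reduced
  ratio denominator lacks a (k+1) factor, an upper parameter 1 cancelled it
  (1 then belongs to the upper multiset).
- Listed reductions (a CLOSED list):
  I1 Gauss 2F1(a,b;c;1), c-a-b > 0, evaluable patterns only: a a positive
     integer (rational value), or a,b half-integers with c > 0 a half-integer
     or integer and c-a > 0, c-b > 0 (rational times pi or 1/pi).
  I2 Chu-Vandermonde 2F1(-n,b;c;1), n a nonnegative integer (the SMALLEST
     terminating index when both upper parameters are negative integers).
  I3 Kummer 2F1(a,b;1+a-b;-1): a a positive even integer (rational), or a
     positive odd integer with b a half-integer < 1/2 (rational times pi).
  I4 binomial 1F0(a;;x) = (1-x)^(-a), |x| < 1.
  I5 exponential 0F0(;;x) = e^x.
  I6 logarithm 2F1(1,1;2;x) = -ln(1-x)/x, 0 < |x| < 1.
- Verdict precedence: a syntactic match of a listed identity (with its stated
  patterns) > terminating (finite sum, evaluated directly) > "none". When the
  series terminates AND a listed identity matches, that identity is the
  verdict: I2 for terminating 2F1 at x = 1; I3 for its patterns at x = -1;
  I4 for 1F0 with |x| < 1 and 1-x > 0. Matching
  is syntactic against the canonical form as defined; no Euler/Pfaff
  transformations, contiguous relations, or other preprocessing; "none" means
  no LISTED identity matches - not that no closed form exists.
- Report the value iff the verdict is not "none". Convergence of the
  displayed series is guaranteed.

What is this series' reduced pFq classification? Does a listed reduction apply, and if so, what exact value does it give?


With C = 4: the canonical form is 1F0(-9/7; -; -1/5). Verdict: the I4 binomial reduction matches (the 1F0 binomial series: exponent 9/7, x = -1/5). Its exact value is 4 * (6/5)^(9/7).

Key step: with t_0 = 4, the product of the first k integers (C = 4) is k!.
Consecutive-term ratio: r(k) = (-1/5) * (k-9/7) / [(k+1)] ; factor over Q: parameters, x = (-1/5), and C = 4.


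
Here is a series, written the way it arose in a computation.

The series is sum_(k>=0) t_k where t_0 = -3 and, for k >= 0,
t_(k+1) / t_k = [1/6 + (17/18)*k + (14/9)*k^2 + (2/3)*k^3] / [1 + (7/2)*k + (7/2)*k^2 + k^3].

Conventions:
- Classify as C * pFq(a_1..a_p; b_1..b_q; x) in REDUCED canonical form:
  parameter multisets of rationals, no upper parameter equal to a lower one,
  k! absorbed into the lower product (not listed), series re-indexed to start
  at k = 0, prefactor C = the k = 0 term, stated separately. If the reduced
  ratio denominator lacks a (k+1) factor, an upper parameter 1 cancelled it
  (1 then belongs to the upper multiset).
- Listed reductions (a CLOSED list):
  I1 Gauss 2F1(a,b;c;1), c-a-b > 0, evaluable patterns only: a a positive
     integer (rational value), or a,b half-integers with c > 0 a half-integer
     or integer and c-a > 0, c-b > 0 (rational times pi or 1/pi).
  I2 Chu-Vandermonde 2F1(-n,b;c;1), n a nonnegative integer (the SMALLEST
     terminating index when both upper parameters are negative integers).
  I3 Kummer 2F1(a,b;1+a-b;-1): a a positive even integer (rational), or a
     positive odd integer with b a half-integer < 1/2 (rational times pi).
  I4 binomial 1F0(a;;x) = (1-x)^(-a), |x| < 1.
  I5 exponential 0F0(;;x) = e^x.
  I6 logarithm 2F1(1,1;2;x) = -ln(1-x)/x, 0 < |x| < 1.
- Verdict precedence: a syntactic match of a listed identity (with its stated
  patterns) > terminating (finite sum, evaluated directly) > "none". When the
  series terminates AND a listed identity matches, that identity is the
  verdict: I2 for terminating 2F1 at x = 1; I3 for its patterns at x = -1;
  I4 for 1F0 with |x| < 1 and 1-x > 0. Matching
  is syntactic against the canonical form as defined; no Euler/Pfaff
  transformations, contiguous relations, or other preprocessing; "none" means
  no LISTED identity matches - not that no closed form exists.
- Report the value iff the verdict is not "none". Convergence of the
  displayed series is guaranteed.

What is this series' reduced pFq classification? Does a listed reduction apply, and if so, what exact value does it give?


Structural cue: from the first term -3: factor the ratio over Q (prefactor -3): negated roots = parameters.
Consecutive-term ratio: r(k) = (2/3) * (k+1/3) (k+3/2) / [(k+2) (k+1)] - poly over poly, x = (2/3) from leading terms; C = -3 at k = 0.

Prefactor -3, argument 2/3: 2F1 with upper {1/3, 3/2} over lower {2}. Verdict: no listed reduction: x = 2/3 and upper {1/3, 3/2} fail every I1-I6 pattern.


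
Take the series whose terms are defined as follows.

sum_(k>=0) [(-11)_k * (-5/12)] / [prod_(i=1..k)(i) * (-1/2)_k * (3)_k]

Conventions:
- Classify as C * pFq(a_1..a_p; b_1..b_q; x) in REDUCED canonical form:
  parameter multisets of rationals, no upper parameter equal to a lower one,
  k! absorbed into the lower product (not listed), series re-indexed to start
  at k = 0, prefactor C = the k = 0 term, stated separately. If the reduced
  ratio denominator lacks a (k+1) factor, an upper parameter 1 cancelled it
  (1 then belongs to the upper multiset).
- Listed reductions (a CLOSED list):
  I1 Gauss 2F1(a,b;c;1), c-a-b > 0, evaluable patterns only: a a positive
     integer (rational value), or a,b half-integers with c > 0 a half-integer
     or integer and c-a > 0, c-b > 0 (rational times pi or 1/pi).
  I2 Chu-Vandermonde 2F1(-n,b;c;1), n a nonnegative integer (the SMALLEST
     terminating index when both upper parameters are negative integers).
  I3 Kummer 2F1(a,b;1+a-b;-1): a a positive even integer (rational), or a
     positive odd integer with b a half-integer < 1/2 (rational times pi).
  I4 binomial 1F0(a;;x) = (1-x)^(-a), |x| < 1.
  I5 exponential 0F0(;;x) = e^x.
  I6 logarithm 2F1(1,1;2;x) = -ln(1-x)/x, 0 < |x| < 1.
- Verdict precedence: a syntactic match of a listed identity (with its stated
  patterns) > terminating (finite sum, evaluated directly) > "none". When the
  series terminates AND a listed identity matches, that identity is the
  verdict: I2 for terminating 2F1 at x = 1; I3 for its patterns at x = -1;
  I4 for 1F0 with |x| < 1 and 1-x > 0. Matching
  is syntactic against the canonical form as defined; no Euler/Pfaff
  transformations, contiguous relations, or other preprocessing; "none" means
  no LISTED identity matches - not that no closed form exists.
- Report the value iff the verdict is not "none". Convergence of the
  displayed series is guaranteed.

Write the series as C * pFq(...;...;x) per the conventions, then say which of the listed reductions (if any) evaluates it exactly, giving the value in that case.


Key observation: t_0 being -5/12, the product of the first k integers (C = -5/12) is k!.
Ratio: r(k) = 1 * (k-11) / [(k-1/2) (k+3) (k+1)] - poly over poly, x = 1 from leading terms; C = -5/12 at k = 0.

Classification (C = -5/12): 1F2 with upper {-11}, lower {-1/2, 3}, argument x = 1. Verdict: terminating - the sum ends at index 11 because -11 is a negative integer; exact evaluation follows. Hence: 476461076071733/318516528780450.


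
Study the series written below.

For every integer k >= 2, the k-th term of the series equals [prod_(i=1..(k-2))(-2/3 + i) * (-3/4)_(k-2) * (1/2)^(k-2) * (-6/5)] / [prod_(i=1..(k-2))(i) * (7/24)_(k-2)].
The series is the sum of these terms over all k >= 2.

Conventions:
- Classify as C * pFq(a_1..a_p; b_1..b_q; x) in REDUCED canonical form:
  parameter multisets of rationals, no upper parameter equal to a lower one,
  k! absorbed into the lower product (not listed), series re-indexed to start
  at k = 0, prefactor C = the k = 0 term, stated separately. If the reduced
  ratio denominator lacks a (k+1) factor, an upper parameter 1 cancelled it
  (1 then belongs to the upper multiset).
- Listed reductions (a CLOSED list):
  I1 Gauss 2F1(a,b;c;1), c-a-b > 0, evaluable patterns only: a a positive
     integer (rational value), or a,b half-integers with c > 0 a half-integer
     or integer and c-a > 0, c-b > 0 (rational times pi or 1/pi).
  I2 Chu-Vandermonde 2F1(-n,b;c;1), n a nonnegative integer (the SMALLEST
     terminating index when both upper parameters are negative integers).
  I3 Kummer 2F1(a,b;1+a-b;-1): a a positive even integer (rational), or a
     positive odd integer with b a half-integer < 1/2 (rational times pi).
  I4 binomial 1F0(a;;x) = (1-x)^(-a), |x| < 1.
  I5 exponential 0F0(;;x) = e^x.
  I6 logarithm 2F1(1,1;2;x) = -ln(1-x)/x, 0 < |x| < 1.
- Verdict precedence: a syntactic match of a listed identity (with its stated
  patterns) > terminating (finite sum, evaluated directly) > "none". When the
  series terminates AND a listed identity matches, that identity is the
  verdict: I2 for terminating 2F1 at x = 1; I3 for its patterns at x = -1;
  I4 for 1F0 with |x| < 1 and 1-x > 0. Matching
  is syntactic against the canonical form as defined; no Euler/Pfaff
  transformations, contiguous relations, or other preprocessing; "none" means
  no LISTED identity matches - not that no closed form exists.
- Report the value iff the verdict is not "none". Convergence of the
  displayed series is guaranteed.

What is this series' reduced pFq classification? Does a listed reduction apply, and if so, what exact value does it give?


Reduced: x = 1/2, 2F1, upper = {-3/4, 1/3}, lower = {7/24}, C = -6/5. Verdict: none. No listed pattern accepts 2F1(-3/4, 1/3; 7/24; 1/2).

First insight: with t_0 = -6/5, the product of the first k integers (prefactor -6/5) is k!.
Consecutive-term ratio: r(k) = (1/2) * (k-3/4) (k+1/3) / [(k+7/24) (k+1)] - poly over poly, x = (1/2) from leading terms; C = -6/5 at k = 0.
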